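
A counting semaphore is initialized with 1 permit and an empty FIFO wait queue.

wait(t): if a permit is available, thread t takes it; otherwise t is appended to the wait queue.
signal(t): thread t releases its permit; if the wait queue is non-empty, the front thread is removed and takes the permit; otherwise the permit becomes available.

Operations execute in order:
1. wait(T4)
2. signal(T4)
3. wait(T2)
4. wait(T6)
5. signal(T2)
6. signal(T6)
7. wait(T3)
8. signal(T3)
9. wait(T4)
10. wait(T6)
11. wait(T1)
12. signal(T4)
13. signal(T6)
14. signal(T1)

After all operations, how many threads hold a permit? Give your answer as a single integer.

Step 1: wait(T4) -> count=0 queue=[] holders={T4}
Step 2: signal(T4) -> count=1 queue=[] holders={none}
Step 3: wait(T2) -> count=0 queue=[] holders={T2}
Step 4: wait(T6) -> count=0 queue=[T6] holders={T2}
Step 5: signal(T2) -> count=0 queue=[] holders={T6}
Step 6: signal(T6) -> count=1 queue=[] holders={none}
Step 7: wait(T3) -> count=0 queue=[] holders={T3}
Step 8: signal(T3) -> count=1 queue=[] holders={none}
Step 9: wait(T4) -> count=0 queue=[] holders={T4}
Step 10: wait(T6) -> count=0 queue=[T6] holders={T4}
Step 11: wait(T1) -> count=0 queue=[T6,T1] holders={T4}
Step 12: signal(T4) -> count=0 queue=[T1] holders={T6}
Step 13: signal(T6) -> count=0 queue=[] holders={T1}
Step 14: signal(T1) -> count=1 queue=[] holders={none}
Final holders: {none} -> 0 thread(s)

Answer: 0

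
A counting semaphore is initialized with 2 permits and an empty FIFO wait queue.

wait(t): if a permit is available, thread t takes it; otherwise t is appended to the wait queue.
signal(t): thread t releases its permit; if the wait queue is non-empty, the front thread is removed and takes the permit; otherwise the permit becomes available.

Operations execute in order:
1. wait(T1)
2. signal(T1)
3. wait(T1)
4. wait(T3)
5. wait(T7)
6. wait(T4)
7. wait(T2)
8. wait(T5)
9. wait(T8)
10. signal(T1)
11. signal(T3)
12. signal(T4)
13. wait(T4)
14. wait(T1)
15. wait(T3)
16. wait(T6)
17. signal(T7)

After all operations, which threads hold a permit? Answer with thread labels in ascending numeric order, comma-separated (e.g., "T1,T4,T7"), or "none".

Step 1: wait(T1) -> count=1 queue=[] holders={T1}
Step 2: signal(T1) -> count=2 queue=[] holders={none}
Step 3: wait(T1) -> count=1 queue=[] holders={T1}
Step 4: wait(T3) -> count=0 queue=[] holders={T1,T3}
Step 5: wait(T7) -> count=0 queue=[T7] holders={T1,T3}
Step 6: wait(T4) -> count=0 queue=[T7,T4] holders={T1,T3}
Step 7: wait(T2) -> count=0 queue=[T7,T4,T2] holders={T1,T3}
Step 8: wait(T5) -> count=0 queue=[T7,T4,T2,T5] holders={T1,T3}
Step 9: wait(T8) -> count=0 queue=[T7,T4,T2,T5,T8] holders={T1,T3}
Step 10: signal(T1) -> count=0 queue=[T4,T2,T5,T8] holders={T3,T7}
Step 11: signal(T3) -> count=0 queue=[T2,T5,T8] holders={T4,T7}
Step 12: signal(T4) -> count=0 queue=[T5,T8] holders={T2,T7}
Step 13: wait(T4) -> count=0 queue=[T5,T8,T4] holders={T2,T7}
Step 14: wait(T1) -> count=0 queue=[T5,T8,T4,T1] holders={T2,T7}
Step 15: wait(T3) -> count=0 queue=[T5,T8,T4,T1,T3] holders={T2,T7}
Step 16: wait(T6) -> count=0 queue=[T5,T8,T4,T1,T3,T6] holders={T2,T7}
Step 17: signal(T7) -> count=0 queue=[T8,T4,T1,T3,T6] holders={T2,T5}
Final holders: T2,T5

Answer: T2,T5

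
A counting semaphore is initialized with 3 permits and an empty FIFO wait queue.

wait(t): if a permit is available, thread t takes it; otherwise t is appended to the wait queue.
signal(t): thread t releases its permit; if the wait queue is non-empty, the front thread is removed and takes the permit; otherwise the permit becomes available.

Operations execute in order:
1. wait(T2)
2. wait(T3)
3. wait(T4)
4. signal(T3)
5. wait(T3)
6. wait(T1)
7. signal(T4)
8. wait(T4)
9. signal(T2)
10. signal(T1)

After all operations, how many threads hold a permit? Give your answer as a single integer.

Step 1: wait(T2) -> count=2 queue=[] holders={T2}
Step 2: wait(T3) -> count=1 queue=[] holders={T2,T3}
Step 3: wait(T4) -> count=0 queue=[] holders={T2,T3,T4}
Step 4: signal(T3) -> count=1 queue=[] holders={T2,T4}
Step 5: wait(T3) -> count=0 queue=[] holders={T2,T3,T4}
Step 6: wait(T1) -> count=0 queue=[T1] holders={T2,T3,T4}
Step 7: signal(T4) -> count=0 queue=[] holders={T1,T2,T3}
Step 8: wait(T4) -> count=0 queue=[T4] holders={T1,T2,T3}
Step 9: signal(T2) -> count=0 queue=[] holders={T1,T3,T4}
Step 10: signal(T1) -> count=1 queue=[] holders={T3,T4}
Final holders: {T3,T4} -> 2 thread(s)

Answer: 2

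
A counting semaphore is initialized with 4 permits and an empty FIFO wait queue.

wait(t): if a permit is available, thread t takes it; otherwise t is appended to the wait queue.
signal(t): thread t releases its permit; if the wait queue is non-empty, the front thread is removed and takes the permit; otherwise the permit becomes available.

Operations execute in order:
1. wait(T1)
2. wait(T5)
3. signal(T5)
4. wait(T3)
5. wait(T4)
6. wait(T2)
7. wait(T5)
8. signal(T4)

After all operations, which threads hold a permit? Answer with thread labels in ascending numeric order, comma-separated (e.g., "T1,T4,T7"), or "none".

Step 1: wait(T1) -> count=3 queue=[] holders={T1}
Step 2: wait(T5) -> count=2 queue=[] holders={T1,T5}
Step 3: signal(T5) -> count=3 queue=[] holders={T1}
Step 4: wait(T3) -> count=2 queue=[] holders={T1,T3}
Step 5: wait(T4) -> count=1 queue=[] holders={T1,T3,T4}
Step 6: wait(T2) -> count=0 queue=[] holders={T1,T2,T3,T4}
Step 7: wait(T5) -> count=0 queue=[T5] holders={T1,T2,T3,T4}
Step 8: signal(T4) -> count=0 queue=[] holders={T1,T2,T3,T5}
Final holders: T1,T2,T3,T5

Answer: T1,T2,T3,T5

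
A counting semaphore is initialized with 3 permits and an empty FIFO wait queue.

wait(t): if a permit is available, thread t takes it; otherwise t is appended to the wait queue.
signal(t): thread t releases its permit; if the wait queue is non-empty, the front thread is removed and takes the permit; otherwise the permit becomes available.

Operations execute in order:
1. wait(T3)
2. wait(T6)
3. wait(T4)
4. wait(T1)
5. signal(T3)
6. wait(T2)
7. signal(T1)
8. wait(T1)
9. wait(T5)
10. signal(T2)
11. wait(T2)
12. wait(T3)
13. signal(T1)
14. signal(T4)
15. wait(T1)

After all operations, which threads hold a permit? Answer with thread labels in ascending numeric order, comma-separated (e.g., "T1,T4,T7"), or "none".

Step 1: wait(T3) -> count=2 queue=[] holders={T3}
Step 2: wait(T6) -> count=1 queue=[] holders={T3,T6}
Step 3: wait(T4) -> count=0 queue=[] holders={T3,T4,T6}
Step 4: wait(T1) -> count=0 queue=[T1] holders={T3,T4,T6}
Step 5: signal(T3) -> count=0 queue=[] holders={T1,T4,T6}
Step 6: wait(T2) -> count=0 queue=[T2] holders={T1,T4,T6}
Step 7: signal(T1) -> count=0 queue=[] holders={T2,T4,T6}
Step 8: wait(T1) -> count=0 queue=[T1] holders={T2,T4,T6}
Step 9: wait(T5) -> count=0 queue=[T1,T5] holders={T2,T4,T6}
Step 10: signal(T2) -> count=0 queue=[T5] holders={T1,T4,T6}
Step 11: wait(T2) -> count=0 queue=[T5,T2] holders={T1,T4,T6}
Step 12: wait(T3) -> count=0 queue=[T5,T2,T3] holders={T1,T4,T6}
Step 13: signal(T1) -> count=0 queue=[T2,T3] holders={T4,T5,T6}
Step 14: signal(T4) -> count=0 queue=[T3] holders={T2,T5,T6}
Step 15: wait(T1) -> count=0 queue=[T3,T1] holders={T2,T5,T6}
Final holders: T2,T5,T6

Answer: T2,T5,T6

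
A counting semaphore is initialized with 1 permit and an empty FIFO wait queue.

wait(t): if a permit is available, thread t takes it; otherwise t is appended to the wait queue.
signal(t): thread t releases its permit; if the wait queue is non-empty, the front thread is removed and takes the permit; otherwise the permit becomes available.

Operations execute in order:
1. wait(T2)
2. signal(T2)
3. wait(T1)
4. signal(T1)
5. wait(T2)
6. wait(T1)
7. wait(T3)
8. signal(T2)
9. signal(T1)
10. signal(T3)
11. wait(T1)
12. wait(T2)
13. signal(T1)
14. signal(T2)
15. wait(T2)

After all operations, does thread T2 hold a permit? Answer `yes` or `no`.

Step 1: wait(T2) -> count=0 queue=[] holders={T2}
Step 2: signal(T2) -> count=1 queue=[] holders={none}
Step 3: wait(T1) -> count=0 queue=[] holders={T1}
Step 4: signal(T1) -> count=1 queue=[] holders={none}
Step 5: wait(T2) -> count=0 queue=[] holders={T2}
Step 6: wait(T1) -> count=0 queue=[T1] holders={T2}
Step 7: wait(T3) -> count=0 queue=[T1,T3] holders={T2}
Step 8: signal(T2) -> count=0 queue=[T3] holders={T1}
Step 9: signal(T1) -> count=0 queue=[] holders={T3}
Step 10: signal(T3) -> count=1 queue=[] holders={none}
Step 11: wait(T1) -> count=0 queue=[] holders={T1}
Step 12: wait(T2) -> count=0 queue=[T2] holders={T1}
Step 13: signal(T1) -> count=0 queue=[] holders={T2}
Step 14: signal(T2) -> count=1 queue=[] holders={none}
Step 15: wait(T2) -> count=0 queue=[] holders={T2}
Final holders: {T2} -> T2 in holders

Answer: yes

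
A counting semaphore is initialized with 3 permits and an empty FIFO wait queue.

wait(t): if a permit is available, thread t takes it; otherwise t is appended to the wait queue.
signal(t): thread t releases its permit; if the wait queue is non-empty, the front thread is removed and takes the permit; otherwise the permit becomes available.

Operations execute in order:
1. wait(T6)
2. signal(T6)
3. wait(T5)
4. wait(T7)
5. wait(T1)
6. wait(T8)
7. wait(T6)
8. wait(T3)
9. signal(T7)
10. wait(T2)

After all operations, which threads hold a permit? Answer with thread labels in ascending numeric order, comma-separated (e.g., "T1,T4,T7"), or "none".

Step 1: wait(T6) -> count=2 queue=[] holders={T6}
Step 2: signal(T6) -> count=3 queue=[] holders={none}
Step 3: wait(T5) -> count=2 queue=[] holders={T5}
Step 4: wait(T7) -> count=1 queue=[] holders={T5,T7}
Step 5: wait(T1) -> count=0 queue=[] holders={T1,T5,T7}
Step 6: wait(T8) -> count=0 queue=[T8] holders={T1,T5,T7}
Step 7: wait(T6) -> count=0 queue=[T8,T6] holders={T1,T5,T7}
Step 8: wait(T3) -> count=0 queue=[T8,T6,T3] holders={T1,T5,T7}
Step 9: signal(T7) -> count=0 queue=[T6,T3] holders={T1,T5,T8}
Step 10: wait(T2) -> count=0 queue=[T6,T3,T2] holders={T1,T5,T8}
Final holders: T1,T5,T8

Answer: T1,T5,T8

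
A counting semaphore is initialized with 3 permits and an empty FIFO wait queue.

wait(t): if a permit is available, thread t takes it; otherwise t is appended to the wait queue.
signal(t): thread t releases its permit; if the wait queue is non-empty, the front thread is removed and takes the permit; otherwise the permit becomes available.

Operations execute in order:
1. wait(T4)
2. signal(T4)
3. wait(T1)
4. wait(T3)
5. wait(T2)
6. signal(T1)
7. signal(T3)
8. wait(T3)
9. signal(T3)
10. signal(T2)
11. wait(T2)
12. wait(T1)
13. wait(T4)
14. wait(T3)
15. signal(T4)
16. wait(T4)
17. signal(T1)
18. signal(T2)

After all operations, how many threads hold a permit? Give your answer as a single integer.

Step 1: wait(T4) -> count=2 queue=[] holders={T4}
Step 2: signal(T4) -> count=3 queue=[] holders={none}
Step 3: wait(T1) -> count=2 queue=[] holders={T1}
Step 4: wait(T3) -> count=1 queue=[] holders={T1,T3}
Step 5: wait(T2) -> count=0 queue=[] holders={T1,T2,T3}
Step 6: signal(T1) -> count=1 queue=[] holders={T2,T3}
Step 7: signal(T3) -> count=2 queue=[] holders={T2}
Step 8: wait(T3) -> count=1 queue=[] holders={T2,T3}
Step 9: signal(T3) -> count=2 queue=[] holders={T2}
Step 10: signal(T2) -> count=3 queue=[] holders={none}
Step 11: wait(T2) -> count=2 queue=[] holders={T2}
Step 12: wait(T1) -> count=1 queue=[] holders={T1,T2}
Step 13: wait(T4) -> count=0 queue=[] holders={T1,T2,T4}
Step 14: wait(T3) -> count=0 queue=[T3] holders={T1,T2,T4}
Step 15: signal(T4) -> count=0 queue=[] holders={T1,T2,T3}
Step 16: wait(T4) -> count=0 queue=[T4] holders={T1,T2,T3}
Step 17: signal(T1) -> count=0 queue=[] holders={T2,T3,T4}
Step 18: signal(T2) -> count=1 queue=[] holders={T3,T4}
Final holders: {T3,T4} -> 2 thread(s)

Answer: 2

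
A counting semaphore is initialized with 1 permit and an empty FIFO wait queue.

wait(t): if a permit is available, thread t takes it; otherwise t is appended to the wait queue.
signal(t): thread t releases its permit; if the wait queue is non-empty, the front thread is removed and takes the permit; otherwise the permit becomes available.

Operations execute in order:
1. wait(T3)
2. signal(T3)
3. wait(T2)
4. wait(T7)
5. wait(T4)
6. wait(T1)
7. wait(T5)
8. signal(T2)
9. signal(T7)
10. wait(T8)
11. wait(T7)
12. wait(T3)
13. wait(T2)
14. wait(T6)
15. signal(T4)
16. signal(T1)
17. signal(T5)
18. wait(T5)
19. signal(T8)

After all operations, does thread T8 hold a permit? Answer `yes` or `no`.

Step 1: wait(T3) -> count=0 queue=[] holders={T3}
Step 2: signal(T3) -> count=1 queue=[] holders={none}
Step 3: wait(T2) -> count=0 queue=[] holders={T2}
Step 4: wait(T7) -> count=0 queue=[T7] holders={T2}
Step 5: wait(T4) -> count=0 queue=[T7,T4] holders={T2}
Step 6: wait(T1) -> count=0 queue=[T7,T4,T1] holders={T2}
Step 7: wait(T5) -> count=0 queue=[T7,T4,T1,T5] holders={T2}
Step 8: signal(T2) -> count=0 queue=[T4,T1,T5] holders={T7}
Step 9: signal(T7) -> count=0 queue=[T1,T5] holders={T4}
Step 10: wait(T8) -> count=0 queue=[T1,T5,T8] holders={T4}
Step 11: wait(T7) -> count=0 queue=[T1,T5,T8,T7] holders={T4}
Step 12: wait(T3) -> count=0 queue=[T1,T5,T8,T7,T3] holders={T4}
Step 13: wait(T2) -> count=0 queue=[T1,T5,T8,T7,T3,T2] holders={T4}
Step 14: wait(T6) -> count=0 queue=[T1,T5,T8,T7,T3,T2,T6] holders={T4}
Step 15: signal(T4) -> count=0 queue=[T5,T8,T7,T3,T2,T6] holders={T1}
Step 16: signal(T1) -> count=0 queue=[T8,T7,T3,T2,T6] holders={T5}
Step 17: signal(T5) -> count=0 queue=[T7,T3,T2,T6] holders={T8}
Step 18: wait(T5) -> count=0 queue=[T7,T3,T2,T6,T5] holders={T8}
Step 19: signal(T8) -> count=0 queue=[T3,T2,T6,T5] holders={T7}
Final holders: {T7} -> T8 not in holders

Answer: no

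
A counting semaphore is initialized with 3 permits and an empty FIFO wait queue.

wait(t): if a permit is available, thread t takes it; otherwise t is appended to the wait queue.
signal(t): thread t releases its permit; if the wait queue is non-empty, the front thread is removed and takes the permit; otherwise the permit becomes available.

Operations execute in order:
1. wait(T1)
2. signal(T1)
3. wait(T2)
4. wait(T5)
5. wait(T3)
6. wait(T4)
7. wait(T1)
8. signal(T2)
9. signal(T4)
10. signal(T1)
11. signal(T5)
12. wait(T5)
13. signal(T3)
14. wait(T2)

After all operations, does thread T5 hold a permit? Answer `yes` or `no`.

Step 1: wait(T1) -> count=2 queue=[] holders={T1}
Step 2: signal(T1) -> count=3 queue=[] holders={none}
Step 3: wait(T2) -> count=2 queue=[] holders={T2}
Step 4: wait(T5) -> count=1 queue=[] holders={T2,T5}
Step 5: wait(T3) -> count=0 queue=[] holders={T2,T3,T5}
Step 6: wait(T4) -> count=0 queue=[T4] holders={T2,T3,T5}
Step 7: wait(T1) -> count=0 queue=[T4,T1] holders={T2,T3,T5}
Step 8: signal(T2) -> count=0 queue=[T1] holders={T3,T4,T5}
Step 9: signal(T4) -> count=0 queue=[] holders={T1,T3,T5}
Step 10: signal(T1) -> count=1 queue=[] holders={T3,T5}
Step 11: signal(T5) -> count=2 queue=[] holders={T3}
Step 12: wait(T5) -> count=1 queue=[] holders={T3,T5}
Step 13: signal(T3) -> count=2 queue=[] holders={T5}
Step 14: wait(T2) -> count=1 queue=[] holders={T2,T5}
Final holders: {T2,T5} -> T5 in holders

Answer: yes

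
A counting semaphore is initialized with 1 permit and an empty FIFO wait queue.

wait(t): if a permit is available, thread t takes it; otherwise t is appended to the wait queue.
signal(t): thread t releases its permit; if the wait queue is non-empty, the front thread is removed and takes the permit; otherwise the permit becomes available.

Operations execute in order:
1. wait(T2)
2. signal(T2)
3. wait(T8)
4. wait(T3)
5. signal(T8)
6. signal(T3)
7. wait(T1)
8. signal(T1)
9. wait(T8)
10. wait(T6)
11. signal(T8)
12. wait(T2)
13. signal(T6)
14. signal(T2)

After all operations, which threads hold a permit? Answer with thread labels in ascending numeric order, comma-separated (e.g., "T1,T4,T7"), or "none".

Answer: none

Derivation:
Step 1: wait(T2) -> count=0 queue=[] holders={T2}
Step 2: signal(T2) -> count=1 queue=[] holders={none}
Step 3: wait(T8) -> count=0 queue=[] holders={T8}
Step 4: wait(T3) -> count=0 queue=[T3] holders={T8}
Step 5: signal(T8) -> count=0 queue=[] holders={T3}
Step 6: signal(T3) -> count=1 queue=[] holders={none}
Step 7: wait(T1) -> count=0 queue=[] holders={T1}
Step 8: signal(T1) -> count=1 queue=[] holders={none}
Step 9: wait(T8) -> count=0 queue=[] holders={T8}
Step 10: wait(T6) -> count=0 queue=[T6] holders={T8}
Step 11: signal(T8) -> count=0 queue=[] holders={T6}
Step 12: wait(T2) -> count=0 queue=[T2] holders={T6}
Step 13: signal(T6) -> count=0 queue=[] holders={T2}
Step 14: signal(T2) -> count=1 queue=[] holders={none}
Final holders: none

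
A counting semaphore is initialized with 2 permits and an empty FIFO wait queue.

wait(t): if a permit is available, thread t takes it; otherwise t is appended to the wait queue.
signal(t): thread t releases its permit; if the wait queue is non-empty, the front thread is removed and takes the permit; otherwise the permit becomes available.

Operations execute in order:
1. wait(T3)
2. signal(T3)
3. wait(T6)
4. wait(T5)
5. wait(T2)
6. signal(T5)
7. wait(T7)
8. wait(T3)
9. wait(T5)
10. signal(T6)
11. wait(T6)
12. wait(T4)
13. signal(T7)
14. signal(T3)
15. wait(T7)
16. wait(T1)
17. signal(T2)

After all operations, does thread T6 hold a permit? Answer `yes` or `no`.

Answer: yes

Derivation:
Step 1: wait(T3) -> count=1 queue=[] holders={T3}
Step 2: signal(T3) -> count=2 queue=[] holders={none}
Step 3: wait(T6) -> count=1 queue=[] holders={T6}
Step 4: wait(T5) -> count=0 queue=[] holders={T5,T6}
Step 5: wait(T2) -> count=0 queue=[T2] holders={T5,T6}
Step 6: signal(T5) -> count=0 queue=[] holders={T2,T6}
Step 7: wait(T7) -> count=0 queue=[T7] holders={T2,T6}
Step 8: wait(T3) -> count=0 queue=[T7,T3] holders={T2,T6}
Step 9: wait(T5) -> count=0 queue=[T7,T3,T5] holders={T2,T6}
Step 10: signal(T6) -> count=0 queue=[T3,T5] holders={T2,T7}
Step 11: wait(T6) -> count=0 queue=[T3,T5,T6] holders={T2,T7}
Step 12: wait(T4) -> count=0 queue=[T3,T5,T6,T4] holders={T2,T7}
Step 13: signal(T7) -> count=0 queue=[T5,T6,T4] holders={T2,T3}
Step 14: signal(T3) -> count=0 queue=[T6,T4] holders={T2,T5}
Step 15: wait(T7) -> count=0 queue=[T6,T4,T7] holders={T2,T5}
Step 16: wait(T1) -> count=0 queue=[T6,T4,T7,T1] holders={T2,T5}
Step 17: signal(T2) -> count=0 queue=[T4,T7,T1] holders={T5,T6}
Final holders: {T5,T6} -> T6 in holders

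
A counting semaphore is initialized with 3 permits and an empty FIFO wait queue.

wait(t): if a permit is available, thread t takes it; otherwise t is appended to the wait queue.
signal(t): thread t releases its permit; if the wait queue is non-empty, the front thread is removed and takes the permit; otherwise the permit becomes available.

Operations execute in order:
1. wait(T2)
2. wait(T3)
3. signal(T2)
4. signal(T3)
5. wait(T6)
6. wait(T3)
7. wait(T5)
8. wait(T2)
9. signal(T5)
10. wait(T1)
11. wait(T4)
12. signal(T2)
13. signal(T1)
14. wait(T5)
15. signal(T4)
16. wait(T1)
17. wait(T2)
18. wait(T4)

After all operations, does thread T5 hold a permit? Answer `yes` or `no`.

Answer: yes

Derivation:
Step 1: wait(T2) -> count=2 queue=[] holders={T2}
Step 2: wait(T3) -> count=1 queue=[] holders={T2,T3}
Step 3: signal(T2) -> count=2 queue=[] holders={T3}
Step 4: signal(T3) -> count=3 queue=[] holders={none}
Step 5: wait(T6) -> count=2 queue=[] holders={T6}
Step 6: wait(T3) -> count=1 queue=[] holders={T3,T6}
Step 7: wait(T5) -> count=0 queue=[] holders={T3,T5,T6}
Step 8: wait(T2) -> count=0 queue=[T2] holders={T3,T5,T6}
Step 9: signal(T5) -> count=0 queue=[] holders={T2,T3,T6}
Step 10: wait(T1) -> count=0 queue=[T1] holders={T2,T3,T6}
Step 11: wait(T4) -> count=0 queue=[T1,T4] holders={T2,T3,T6}
Step 12: signal(T2) -> count=0 queue=[T4] holders={T1,T3,T6}
Step 13: signal(T1) -> count=0 queue=[] holders={T3,T4,T6}
Step 14: wait(T5) -> count=0 queue=[T5] holders={T3,T4,T6}
Step 15: signal(T4) -> count=0 queue=[] holders={T3,T5,T6}
Step 16: wait(T1) -> count=0 queue=[T1] holders={T3,T5,T6}
Step 17: wait(T2) -> count=0 queue=[T1,T2] holders={T3,T5,T6}
Step 18: wait(T4) -> count=0 queue=[T1,T2,T4] holders={T3,T5,T6}
Final holders: {T3,T5,T6} -> T5 in holders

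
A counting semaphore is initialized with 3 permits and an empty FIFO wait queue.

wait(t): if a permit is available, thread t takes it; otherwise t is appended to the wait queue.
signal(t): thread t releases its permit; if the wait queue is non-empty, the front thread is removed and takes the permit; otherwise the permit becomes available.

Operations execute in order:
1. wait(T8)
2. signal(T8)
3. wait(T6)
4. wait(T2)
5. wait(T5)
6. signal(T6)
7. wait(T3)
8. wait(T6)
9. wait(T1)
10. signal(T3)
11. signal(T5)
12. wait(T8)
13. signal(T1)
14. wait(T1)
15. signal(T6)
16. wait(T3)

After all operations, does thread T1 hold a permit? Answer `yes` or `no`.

Answer: yes

Derivation:
Step 1: wait(T8) -> count=2 queue=[] holders={T8}
Step 2: signal(T8) -> count=3 queue=[] holders={none}
Step 3: wait(T6) -> count=2 queue=[] holders={T6}
Step 4: wait(T2) -> count=1 queue=[] holders={T2,T6}
Step 5: wait(T5) -> count=0 queue=[] holders={T2,T5,T6}
Step 6: signal(T6) -> count=1 queue=[] holders={T2,T5}
Step 7: wait(T3) -> count=0 queue=[] holders={T2,T3,T5}
Step 8: wait(T6) -> count=0 queue=[T6] holders={T2,T3,T5}
Step 9: wait(T1) -> count=0 queue=[T6,T1] holders={T2,T3,T5}
Step 10: signal(T3) -> count=0 queue=[T1] holders={T2,T5,T6}
Step 11: signal(T5) -> count=0 queue=[] holders={T1,T2,T6}
Step 12: wait(T8) -> count=0 queue=[T8] holders={T1,T2,T6}
Step 13: signal(T1) -> count=0 queue=[] holders={T2,T6,T8}
Step 14: wait(T1) -> count=0 queue=[T1] holders={T2,T6,T8}
Step 15: signal(T6) -> count=0 queue=[] holders={T1,T2,T8}
Step 16: wait(T3) -> count=0 queue=[T3] holders={T1,T2,T8}
Final holders: {T1,T2,T8} -> T1 in holders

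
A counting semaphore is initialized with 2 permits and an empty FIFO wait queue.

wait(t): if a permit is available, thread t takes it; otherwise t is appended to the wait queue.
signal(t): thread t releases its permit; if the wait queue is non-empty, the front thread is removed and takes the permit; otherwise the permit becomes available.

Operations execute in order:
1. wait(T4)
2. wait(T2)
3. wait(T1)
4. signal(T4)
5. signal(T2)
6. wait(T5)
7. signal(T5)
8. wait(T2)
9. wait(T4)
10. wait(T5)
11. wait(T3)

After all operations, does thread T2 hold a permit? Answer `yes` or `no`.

Answer: yes

Derivation:
Step 1: wait(T4) -> count=1 queue=[] holders={T4}
Step 2: wait(T2) -> count=0 queue=[] holders={T2,T4}
Step 3: wait(T1) -> count=0 queue=[T1] holders={T2,T4}
Step 4: signal(T4) -> count=0 queue=[] holders={T1,T2}
Step 5: signal(T2) -> count=1 queue=[] holders={T1}
Step 6: wait(T5) -> count=0 queue=[] holders={T1,T5}
Step 7: signal(T5) -> count=1 queue=[] holders={T1}
Step 8: wait(T2) -> count=0 queue=[] holders={T1,T2}
Step 9: wait(T4) -> count=0 queue=[T4] holders={T1,T2}
Step 10: wait(T5) -> count=0 queue=[T4,T5] holders={T1,T2}
Step 11: wait(T3) -> count=0 queue=[T4,T5,T3] holders={T1,T2}
Final holders: {T1,T2} -> T2 in holders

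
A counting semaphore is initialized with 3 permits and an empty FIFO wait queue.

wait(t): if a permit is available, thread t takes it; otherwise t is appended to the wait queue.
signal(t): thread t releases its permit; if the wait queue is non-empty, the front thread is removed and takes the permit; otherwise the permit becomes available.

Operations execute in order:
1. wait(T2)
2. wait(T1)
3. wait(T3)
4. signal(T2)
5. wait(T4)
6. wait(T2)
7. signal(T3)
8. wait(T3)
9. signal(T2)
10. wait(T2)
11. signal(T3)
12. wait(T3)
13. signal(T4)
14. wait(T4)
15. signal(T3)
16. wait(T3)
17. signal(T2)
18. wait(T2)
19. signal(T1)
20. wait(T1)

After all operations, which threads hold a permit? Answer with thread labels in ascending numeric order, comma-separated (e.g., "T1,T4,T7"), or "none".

Answer: T2,T3,T4

Derivation:
Step 1: wait(T2) -> count=2 queue=[] holders={T2}
Step 2: wait(T1) -> count=1 queue=[] holders={T1,T2}
Step 3: wait(T3) -> count=0 queue=[] holders={T1,T2,T3}
Step 4: signal(T2) -> count=1 queue=[] holders={T1,T3}
Step 5: wait(T4) -> count=0 queue=[] holders={T1,T3,T4}
Step 6: wait(T2) -> count=0 queue=[T2] holders={T1,T3,T4}
Step 7: signal(T3) -> count=0 queue=[] holders={T1,T2,T4}
Step 8: wait(T3) -> count=0 queue=[T3] holders={T1,T2,T4}
Step 9: signal(T2) -> count=0 queue=[] holders={T1,T3,T4}
Step 10: wait(T2) -> count=0 queue=[T2] holders={T1,T3,T4}
Step 11: signal(T3) -> count=0 queue=[] holders={T1,T2,T4}
Step 12: wait(T3) -> count=0 queue=[T3] holders={T1,T2,T4}
Step 13: signal(T4) -> count=0 queue=[] holders={T1,T2,T3}
Step 14: wait(T4) -> count=0 queue=[T4] holders={T1,T2,T3}
Step 15: signal(T3) -> count=0 queue=[] holders={T1,T2,T4}
Step 16: wait(T3) -> count=0 queue=[T3] holders={T1,T2,T4}
Step 17: signal(T2) -> count=0 queue=[] holders={T1,T3,T4}
Step 18: wait(T2) -> count=0 queue=[T2] holders={T1,T3,T4}
Step 19: signal(T1) -> count=0 queue=[] holders={T2,T3,T4}
Step 20: wait(T1) -> count=0 queue=[T1] holders={T2,T3,T4}
Final holders: T2,T3,T4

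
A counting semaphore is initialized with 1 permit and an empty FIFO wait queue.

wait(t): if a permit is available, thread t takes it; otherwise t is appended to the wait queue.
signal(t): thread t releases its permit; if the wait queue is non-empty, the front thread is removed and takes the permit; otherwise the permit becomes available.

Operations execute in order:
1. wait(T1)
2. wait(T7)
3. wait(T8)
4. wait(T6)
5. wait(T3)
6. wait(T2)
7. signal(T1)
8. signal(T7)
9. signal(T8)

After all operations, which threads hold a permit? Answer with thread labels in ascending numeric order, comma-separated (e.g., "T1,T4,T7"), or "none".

Answer: T6

Derivation:
Step 1: wait(T1) -> count=0 queue=[] holders={T1}
Step 2: wait(T7) -> count=0 queue=[T7] holders={T1}
Step 3: wait(T8) -> count=0 queue=[T7,T8] holders={T1}
Step 4: wait(T6) -> count=0 queue=[T7,T8,T6] holders={T1}
Step 5: wait(T3) -> count=0 queue=[T7,T8,T6,T3] holders={T1}
Step 6: wait(T2) -> count=0 queue=[T7,T8,T6,T3,T2] holders={T1}
Step 7: signal(T1) -> count=0 queue=[T8,T6,T3,T2] holders={T7}
Step 8: signal(T7) -> count=0 queue=[T6,T3,T2] holders={T8}
Step 9: signal(T8) -> count=0 queue=[T3,T2] holders={T6}
Final holders: T6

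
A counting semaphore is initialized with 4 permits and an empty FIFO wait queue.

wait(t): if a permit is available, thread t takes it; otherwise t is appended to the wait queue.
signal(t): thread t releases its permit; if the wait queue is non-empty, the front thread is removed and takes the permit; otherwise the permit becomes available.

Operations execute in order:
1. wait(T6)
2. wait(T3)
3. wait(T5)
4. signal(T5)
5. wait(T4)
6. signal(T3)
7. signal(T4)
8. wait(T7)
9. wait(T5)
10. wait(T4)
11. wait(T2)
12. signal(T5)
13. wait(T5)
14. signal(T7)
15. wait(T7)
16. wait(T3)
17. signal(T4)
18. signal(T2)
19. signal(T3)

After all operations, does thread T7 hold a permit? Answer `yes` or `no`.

Answer: yes

Derivation:
Step 1: wait(T6) -> count=3 queue=[] holders={T6}
Step 2: wait(T3) -> count=2 queue=[] holders={T3,T6}
Step 3: wait(T5) -> count=1 queue=[] holders={T3,T5,T6}
Step 4: signal(T5) -> count=2 queue=[] holders={T3,T6}
Step 5: wait(T4) -> count=1 queue=[] holders={T3,T4,T6}
Step 6: signal(T3) -> count=2 queue=[] holders={T4,T6}
Step 7: signal(T4) -> count=3 queue=[] holders={T6}
Step 8: wait(T7) -> count=2 queue=[] holders={T6,T7}
Step 9: wait(T5) -> count=1 queue=[] holders={T5,T6,T7}
Step 10: wait(T4) -> count=0 queue=[] holders={T4,T5,T6,T7}
Step 11: wait(T2) -> count=0 queue=[T2] holders={T4,T5,T6,T7}
Step 12: signal(T5) -> count=0 queue=[] holders={T2,T4,T6,T7}
Step 13: wait(T5) -> count=0 queue=[T5] holders={T2,T4,T6,T7}
Step 14: signal(T7) -> count=0 queue=[] holders={T2,T4,T5,T6}
Step 15: wait(T7) -> count=0 queue=[T7] holders={T2,T4,T5,T6}
Step 16: wait(T3) -> count=0 queue=[T7,T3] holders={T2,T4,T5,T6}
Step 17: signal(T4) -> count=0 queue=[T3] holders={T2,T5,T6,T7}
Step 18: signal(T2) -> count=0 queue=[] holders={T3,T5,T6,T7}
Step 19: signal(T3) -> count=1 queue=[] holders={T5,T6,T7}
Final holders: {T5,T6,T7} -> T7 in holders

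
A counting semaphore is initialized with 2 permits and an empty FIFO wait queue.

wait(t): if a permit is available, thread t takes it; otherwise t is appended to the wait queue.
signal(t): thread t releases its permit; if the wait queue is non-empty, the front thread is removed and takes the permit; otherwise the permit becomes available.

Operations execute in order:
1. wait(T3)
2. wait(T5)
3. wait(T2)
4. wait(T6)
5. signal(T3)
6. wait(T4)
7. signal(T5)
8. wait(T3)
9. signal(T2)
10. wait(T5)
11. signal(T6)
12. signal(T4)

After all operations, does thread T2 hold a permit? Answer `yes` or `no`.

Answer: no

Derivation:
Step 1: wait(T3) -> count=1 queue=[] holders={T3}
Step 2: wait(T5) -> count=0 queue=[] holders={T3,T5}
Step 3: wait(T2) -> count=0 queue=[T2] holders={T3,T5}
Step 4: wait(T6) -> count=0 queue=[T2,T6] holders={T3,T5}
Step 5: signal(T3) -> count=0 queue=[T6] holders={T2,T5}
Step 6: wait(T4) -> count=0 queue=[T6,T4] holders={T2,T5}
Step 7: signal(T5) -> count=0 queue=[T4] holders={T2,T6}
Step 8: wait(T3) -> count=0 queue=[T4,T3] holders={T2,T6}
Step 9: signal(T2) -> count=0 queue=[T3] holders={T4,T6}
Step 10: wait(T5) -> count=0 queue=[T3,T5] holders={T4,T6}
Step 11: signal(T6) -> count=0 queue=[T5] holders={T3,T4}
Step 12: signal(T4) -> count=0 queue=[] holders={T3,T5}
Final holders: {T3,T5} -> T2 not in holders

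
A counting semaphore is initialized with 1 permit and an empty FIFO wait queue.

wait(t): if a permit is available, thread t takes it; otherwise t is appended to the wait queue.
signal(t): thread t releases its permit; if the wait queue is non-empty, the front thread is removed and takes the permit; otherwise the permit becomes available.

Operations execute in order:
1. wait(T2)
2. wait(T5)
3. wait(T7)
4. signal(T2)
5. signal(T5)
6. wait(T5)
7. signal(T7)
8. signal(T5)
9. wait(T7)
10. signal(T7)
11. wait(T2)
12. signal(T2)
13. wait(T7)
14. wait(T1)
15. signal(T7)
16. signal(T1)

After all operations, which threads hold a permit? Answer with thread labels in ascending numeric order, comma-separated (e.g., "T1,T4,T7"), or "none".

Answer: none

Derivation:
Step 1: wait(T2) -> count=0 queue=[] holders={T2}
Step 2: wait(T5) -> count=0 queue=[T5] holders={T2}
Step 3: wait(T7) -> count=0 queue=[T5,T7] holders={T2}
Step 4: signal(T2) -> count=0 queue=[T7] holders={T5}
Step 5: signal(T5) -> count=0 queue=[] holders={T7}
Step 6: wait(T5) -> count=0 queue=[T5] holders={T7}
Step 7: signal(T7) -> count=0 queue=[] holders={T5}
Step 8: signal(T5) -> count=1 queue=[] holders={none}
Step 9: wait(T7) -> count=0 queue=[] holders={T7}
Step 10: signal(T7) -> count=1 queue=[] holders={none}
Step 11: wait(T2) -> count=0 queue=[] holders={T2}
Step 12: signal(T2) -> count=1 queue=[] holders={none}
Step 13: wait(T7) -> count=0 queue=[] holders={T7}
Step 14: wait(T1) -> count=0 queue=[T1] holders={T7}
Step 15: signal(T7) -> count=0 queue=[] holders={T1}
Step 16: signal(T1) -> count=1 queue=[] holders={none}
Final holders: none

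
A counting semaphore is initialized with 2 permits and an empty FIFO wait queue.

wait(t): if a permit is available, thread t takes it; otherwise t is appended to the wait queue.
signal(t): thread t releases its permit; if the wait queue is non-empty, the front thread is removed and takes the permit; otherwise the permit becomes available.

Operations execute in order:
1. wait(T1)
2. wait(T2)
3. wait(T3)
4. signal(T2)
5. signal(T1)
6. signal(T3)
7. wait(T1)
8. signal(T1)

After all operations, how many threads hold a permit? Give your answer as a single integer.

Step 1: wait(T1) -> count=1 queue=[] holders={T1}
Step 2: wait(T2) -> count=0 queue=[] holders={T1,T2}
Step 3: wait(T3) -> count=0 queue=[T3] holders={T1,T2}
Step 4: signal(T2) -> count=0 queue=[] holders={T1,T3}
Step 5: signal(T1) -> count=1 queue=[] holders={T3}
Step 6: signal(T3) -> count=2 queue=[] holders={none}
Step 7: wait(T1) -> count=1 queue=[] holders={T1}
Step 8: signal(T1) -> count=2 queue=[] holders={none}
Final holders: {none} -> 0 thread(s)

Answer: 0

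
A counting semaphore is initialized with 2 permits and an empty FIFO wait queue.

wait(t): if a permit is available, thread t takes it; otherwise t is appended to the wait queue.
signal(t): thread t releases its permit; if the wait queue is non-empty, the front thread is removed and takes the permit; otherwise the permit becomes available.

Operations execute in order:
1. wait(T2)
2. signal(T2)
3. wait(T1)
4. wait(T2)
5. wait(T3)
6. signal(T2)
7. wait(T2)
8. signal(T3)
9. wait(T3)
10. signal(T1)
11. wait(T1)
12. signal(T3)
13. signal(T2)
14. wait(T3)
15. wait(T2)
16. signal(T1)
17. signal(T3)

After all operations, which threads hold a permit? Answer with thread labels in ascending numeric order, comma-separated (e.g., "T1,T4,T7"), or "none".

Answer: T2

Derivation:
Step 1: wait(T2) -> count=1 queue=[] holders={T2}
Step 2: signal(T2) -> count=2 queue=[] holders={none}
Step 3: wait(T1) -> count=1 queue=[] holders={T1}
Step 4: wait(T2) -> count=0 queue=[] holders={T1,T2}
Step 5: wait(T3) -> count=0 queue=[T3] holders={T1,T2}
Step 6: signal(T2) -> count=0 queue=[] holders={T1,T3}
Step 7: wait(T2) -> count=0 queue=[T2] holders={T1,T3}
Step 8: signal(T3) -> count=0 queue=[] holders={T1,T2}
Step 9: wait(T3) -> count=0 queue=[T3] holders={T1,T2}
Step 10: signal(T1) -> count=0 queue=[] holders={T2,T3}
Step 11: wait(T1) -> count=0 queue=[T1] holders={T2,T3}
Step 12: signal(T3) -> count=0 queue=[] holders={T1,T2}
Step 13: signal(T2) -> count=1 queue=[] holders={T1}
Step 14: wait(T3) -> count=0 queue=[] holders={T1,T3}
Step 15: wait(T2) -> count=0 queue=[T2] holders={T1,T3}
Step 16: signal(T1) -> count=0 queue=[] holders={T2,T3}
Step 17: signal(T3) -> count=1 queue=[] holders={T2}
Final holders: T2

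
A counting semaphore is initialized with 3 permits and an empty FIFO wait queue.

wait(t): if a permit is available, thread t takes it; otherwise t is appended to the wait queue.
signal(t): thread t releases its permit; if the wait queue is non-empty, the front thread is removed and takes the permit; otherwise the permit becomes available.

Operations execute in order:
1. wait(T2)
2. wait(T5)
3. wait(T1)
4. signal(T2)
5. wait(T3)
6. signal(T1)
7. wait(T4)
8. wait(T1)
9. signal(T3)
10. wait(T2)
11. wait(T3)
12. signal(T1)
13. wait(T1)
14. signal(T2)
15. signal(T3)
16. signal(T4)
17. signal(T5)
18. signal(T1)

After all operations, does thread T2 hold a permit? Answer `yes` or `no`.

Answer: no

Derivation:
Step 1: wait(T2) -> count=2 queue=[] holders={T2}
Step 2: wait(T5) -> count=1 queue=[] holders={T2,T5}
Step 3: wait(T1) -> count=0 queue=[] holders={T1,T2,T5}
Step 4: signal(T2) -> count=1 queue=[] holders={T1,T5}
Step 5: wait(T3) -> count=0 queue=[] holders={T1,T3,T5}
Step 6: signal(T1) -> count=1 queue=[] holders={T3,T5}
Step 7: wait(T4) -> count=0 queue=[] holders={T3,T4,T5}
Step 8: wait(T1) -> count=0 queue=[T1] holders={T3,T4,T5}
Step 9: signal(T3) -> count=0 queue=[] holders={T1,T4,T5}
Step 10: wait(T2) -> count=0 queue=[T2] holders={T1,T4,T5}
Step 11: wait(T3) -> count=0 queue=[T2,T3] holders={T1,T4,T5}
Step 12: signal(T1) -> count=0 queue=[T3] holders={T2,T4,T5}
Step 13: wait(T1) -> count=0 queue=[T3,T1] holders={T2,T4,T5}
Step 14: signal(T2) -> count=0 queue=[T1] holders={T3,T4,T5}
Step 15: signal(T3) -> count=0 queue=[] holders={T1,T4,T5}
Step 16: signal(T4) -> count=1 queue=[] holders={T1,T5}
Step 17: signal(T5) -> count=2 queue=[] holders={T1}
Step 18: signal(T1) -> count=3 queue=[] holders={none}
Final holders: {none} -> T2 not in holders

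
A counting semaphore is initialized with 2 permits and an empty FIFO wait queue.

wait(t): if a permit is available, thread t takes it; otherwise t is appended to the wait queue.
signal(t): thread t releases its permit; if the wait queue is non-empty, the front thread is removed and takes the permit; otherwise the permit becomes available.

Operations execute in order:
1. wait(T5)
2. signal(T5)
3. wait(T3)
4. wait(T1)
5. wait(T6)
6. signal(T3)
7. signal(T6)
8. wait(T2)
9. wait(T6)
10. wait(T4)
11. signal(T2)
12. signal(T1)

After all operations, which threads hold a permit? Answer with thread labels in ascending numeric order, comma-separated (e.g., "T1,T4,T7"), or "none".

Answer: T4,T6

Derivation:
Step 1: wait(T5) -> count=1 queue=[] holders={T5}
Step 2: signal(T5) -> count=2 queue=[] holders={none}
Step 3: wait(T3) -> count=1 queue=[] holders={T3}
Step 4: wait(T1) -> count=0 queue=[] holders={T1,T3}
Step 5: wait(T6) -> count=0 queue=[T6] holders={T1,T3}
Step 6: signal(T3) -> count=0 queue=[] holders={T1,T6}
Step 7: signal(T6) -> count=1 queue=[] holders={T1}
Step 8: wait(T2) -> count=0 queue=[] holders={T1,T2}
Step 9: wait(T6) -> count=0 queue=[T6] holders={T1,T2}
Step 10: wait(T4) -> count=0 queue=[T6,T4] holders={T1,T2}
Step 11: signal(T2) -> count=0 queue=[T4] holders={T1,T6}
Step 12: signal(T1) -> count=0 queue=[] holders={T4,T6}
Final holders: T4,T6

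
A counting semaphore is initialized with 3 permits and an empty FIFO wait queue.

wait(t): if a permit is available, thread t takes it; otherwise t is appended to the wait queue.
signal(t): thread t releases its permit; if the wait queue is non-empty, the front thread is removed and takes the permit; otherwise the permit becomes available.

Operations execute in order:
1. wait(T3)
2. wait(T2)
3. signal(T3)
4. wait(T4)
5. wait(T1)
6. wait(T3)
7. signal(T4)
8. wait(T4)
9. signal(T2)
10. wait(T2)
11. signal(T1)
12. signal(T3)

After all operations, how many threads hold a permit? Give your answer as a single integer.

Step 1: wait(T3) -> count=2 queue=[] holders={T3}
Step 2: wait(T2) -> count=1 queue=[] holders={T2,T3}
Step 3: signal(T3) -> count=2 queue=[] holders={T2}
Step 4: wait(T4) -> count=1 queue=[] holders={T2,T4}
Step 5: wait(T1) -> count=0 queue=[] holders={T1,T2,T4}
Step 6: wait(T3) -> count=0 queue=[T3] holders={T1,T2,T4}
Step 7: signal(T4) -> count=0 queue=[] holders={T1,T2,T3}
Step 8: wait(T4) -> count=0 queue=[T4] holders={T1,T2,T3}
Step 9: signal(T2) -> count=0 queue=[] holders={T1,T3,T4}
Step 10: wait(T2) -> count=0 queue=[T2] holders={T1,T3,T4}
Step 11: signal(T1) -> count=0 queue=[] holders={T2,T3,T4}
Step 12: signal(T3) -> count=1 queue=[] holders={T2,T4}
Final holders: {T2,T4} -> 2 thread(s)

Answer: 2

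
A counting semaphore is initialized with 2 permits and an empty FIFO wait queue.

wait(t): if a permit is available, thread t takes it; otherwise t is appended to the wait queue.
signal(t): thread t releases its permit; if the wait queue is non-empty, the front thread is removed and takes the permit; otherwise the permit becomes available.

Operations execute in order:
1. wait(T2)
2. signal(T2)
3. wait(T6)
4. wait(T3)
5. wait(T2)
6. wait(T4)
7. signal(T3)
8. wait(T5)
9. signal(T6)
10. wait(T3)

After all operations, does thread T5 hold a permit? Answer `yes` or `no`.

Answer: no

Derivation:
Step 1: wait(T2) -> count=1 queue=[] holders={T2}
Step 2: signal(T2) -> count=2 queue=[] holders={none}
Step 3: wait(T6) -> count=1 queue=[] holders={T6}
Step 4: wait(T3) -> count=0 queue=[] holders={T3,T6}
Step 5: wait(T2) -> count=0 queue=[T2] holders={T3,T6}
Step 6: wait(T4) -> count=0 queue=[T2,T4] holders={T3,T6}
Step 7: signal(T3) -> count=0 queue=[T4] holders={T2,T6}
Step 8: wait(T5) -> count=0 queue=[T4,T5] holders={T2,T6}
Step 9: signal(T6) -> count=0 queue=[T5] holders={T2,T4}
Step 10: wait(T3) -> count=0 queue=[T5,T3] holders={T2,T4}
Final holders: {T2,T4} -> T5 not in holders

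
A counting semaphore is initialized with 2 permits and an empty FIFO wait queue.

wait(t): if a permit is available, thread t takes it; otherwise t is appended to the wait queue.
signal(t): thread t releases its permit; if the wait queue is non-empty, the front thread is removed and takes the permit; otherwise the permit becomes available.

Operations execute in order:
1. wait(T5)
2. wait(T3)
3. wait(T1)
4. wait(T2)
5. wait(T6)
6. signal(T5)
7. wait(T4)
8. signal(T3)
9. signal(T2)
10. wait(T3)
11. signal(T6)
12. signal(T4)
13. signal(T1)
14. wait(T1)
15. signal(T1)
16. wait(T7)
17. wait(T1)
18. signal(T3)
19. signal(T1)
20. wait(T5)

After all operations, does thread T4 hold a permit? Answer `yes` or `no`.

Step 1: wait(T5) -> count=1 queue=[] holders={T5}
Step 2: wait(T3) -> count=0 queue=[] holders={T3,T5}
Step 3: wait(T1) -> count=0 queue=[T1] holders={T3,T5}
Step 4: wait(T2) -> count=0 queue=[T1,T2] holders={T3,T5}
Step 5: wait(T6) -> count=0 queue=[T1,T2,T6] holders={T3,T5}
Step 6: signal(T5) -> count=0 queue=[T2,T6] holders={T1,T3}
Step 7: wait(T4) -> count=0 queue=[T2,T6,T4] holders={T1,T3}
Step 8: signal(T3) -> count=0 queue=[T6,T4] holders={T1,T2}
Step 9: signal(T2) -> count=0 queue=[T4] holders={T1,T6}
Step 10: wait(T3) -> count=0 queue=[T4,T3] holders={T1,T6}
Step 11: signal(T6) -> count=0 queue=[T3] holders={T1,T4}
Step 12: signal(T4) -> count=0 queue=[] holders={T1,T3}
Step 13: signal(T1) -> count=1 queue=[] holders={T3}
Step 14: wait(T1) -> count=0 queue=[] holders={T1,T3}
Step 15: signal(T1) -> count=1 queue=[] holders={T3}
Step 16: wait(T7) -> count=0 queue=[] holders={T3,T7}
Step 17: wait(T1) -> count=0 queue=[T1] holders={T3,T7}
Step 18: signal(T3) -> count=0 queue=[] holders={T1,T7}
Step 19: signal(T1) -> count=1 queue=[] holders={T7}
Step 20: wait(T5) -> count=0 queue=[] holders={T5,T7}
Final holders: {T5,T7} -> T4 not in holders

Answer: no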